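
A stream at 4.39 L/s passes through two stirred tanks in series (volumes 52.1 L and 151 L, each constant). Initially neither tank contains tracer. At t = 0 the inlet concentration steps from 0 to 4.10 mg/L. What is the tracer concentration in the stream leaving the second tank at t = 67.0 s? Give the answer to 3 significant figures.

3.22 mg/L

Time constants: τᵢ = Vᵢ/Q for each well-mixed tank.
τ₁ = 52.1/4.39 = 11.868 s; τ₂ = 151/4.39 = 34.396 s.
Tank 1: C₁ = C_in(1 − e^(−t/τ₁)). Tank 2 (τ₁ ≠ τ₂): C₂ = C_in[1 − (τ₁ e^(−t/τ₁) − τ₂ e^(−t/τ₂))/(τ₁ − τ₂)].
At t = 67.0: e^(−t/τ₁) = 0.0035334, e^(−t/τ₂) = 0.14258.
C₂ = 4.10·[1 − (11.868·0.0035334 − 34.396·0.14258)/(-22.528)] = 4.10·0.78418 = 3.2151 mg/L.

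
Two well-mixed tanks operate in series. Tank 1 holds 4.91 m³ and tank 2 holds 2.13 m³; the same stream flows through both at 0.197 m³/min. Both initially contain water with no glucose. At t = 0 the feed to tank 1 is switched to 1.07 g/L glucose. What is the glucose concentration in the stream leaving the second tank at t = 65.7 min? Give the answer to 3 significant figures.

Time constants: τᵢ = Vᵢ/Q for each well-mixed tank.
τ₁ = 4.91/0.197 = 24.924 min; τ₂ = 2.13/0.197 = 10.812 min.
Solving the cascade with C₁(0)=C₂(0)=0 gives C₂(t) = C_in[1 − (τ₁ e^(−t/τ₁) − τ₂ e^(−t/τ₂))/(τ₁ − τ₂)].
At t = 65.7: e^(−t/τ₁) = 0.071645, e^(−t/τ₂) = 0.0022962.
C₂ = 1.07·[1 − (24.924·0.071645 − 10.812·0.0022962)/(14.112)] = 1.07·0.87522 = 0.93649 g/L.

0.936 g/L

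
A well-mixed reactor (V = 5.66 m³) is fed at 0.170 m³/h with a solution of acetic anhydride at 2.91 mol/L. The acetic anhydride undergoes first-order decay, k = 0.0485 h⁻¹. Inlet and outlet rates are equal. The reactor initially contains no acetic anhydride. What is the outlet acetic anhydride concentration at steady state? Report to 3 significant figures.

1.11 mol/L

Species balance: V dC/dt = Q C_in − Q C − k V C.
Steady state (dC/dt = 0): C_ss = Q C_in/(Q + kV) = C_in/(1 + kV/Q).
C_ss = 0.170·2.91/(0.170 + 0.0485·5.66) = 0.49470/0.44451 = 1.1129 mol/L.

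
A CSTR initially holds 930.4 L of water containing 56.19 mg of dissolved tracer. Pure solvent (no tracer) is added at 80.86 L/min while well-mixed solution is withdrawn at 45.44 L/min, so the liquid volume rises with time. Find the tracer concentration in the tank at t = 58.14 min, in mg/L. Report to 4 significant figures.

0.004204 mg/L

Let m(t) be the amount of tracer. Volume: V(t) = V₀ + (Q_in − Q_out) t = 930.4 + 35.4200 t; V(58.14) = 2989.72 L.
No tracer enters, so dm/dt = −Q_out · (m/V).
Separate: dm/m = −Q_out dt/V(t) ⇒ ln(m/m₀) = −(Q_out/(Q_in−Q_out)) ln(V/V₀).
m = m₀ (V₀/V)^(Q_out/(Q_in−Q_out)) = 56.19 × (930.4/2989.72)^(1.28289) = 12.5685 mg.
C = m/V = 12.5685/2989.72 = 0.00420391 mg/L.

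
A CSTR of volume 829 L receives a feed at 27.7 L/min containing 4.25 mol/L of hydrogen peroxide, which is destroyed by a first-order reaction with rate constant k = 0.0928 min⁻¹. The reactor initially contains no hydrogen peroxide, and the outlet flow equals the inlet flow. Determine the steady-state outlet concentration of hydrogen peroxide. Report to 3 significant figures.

1.13 mol/L

Species balance: V dC/dt = Q C_in − Q C − k V C.
Steady state (dC/dt = 0): C_ss = Q C_in/(Q + kV) = C_in/(1 + kV/Q).
C_ss = 27.7·4.25/(27.7 + 0.0928·829) = 117.72/104.63 = 1.1251 mol/L.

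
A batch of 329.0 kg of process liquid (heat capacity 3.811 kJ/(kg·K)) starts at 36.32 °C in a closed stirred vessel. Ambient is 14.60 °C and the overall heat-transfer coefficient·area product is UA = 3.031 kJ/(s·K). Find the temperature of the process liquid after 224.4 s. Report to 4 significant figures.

M c_p dT/dt = −UA(T − T_amb).
dT/dt = (T_ss − T)/τ with T_ss = T_amb = 14.6000 °C, τ = M c_p/UA = 329.0·3.811/3.031 = 413.665 s.
T approaches T_ss exponentially: T(t) = T_ss + (T₀ − T_ss) e^(−t/τ).
T(224.4) = 14.6000 + (21.7200)·0.581312 = 27.2261 °C.

27.23 °C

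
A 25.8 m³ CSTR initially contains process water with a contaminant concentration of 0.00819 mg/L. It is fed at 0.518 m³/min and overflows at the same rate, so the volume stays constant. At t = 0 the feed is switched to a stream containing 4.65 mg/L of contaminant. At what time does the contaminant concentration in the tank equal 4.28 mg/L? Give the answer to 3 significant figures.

Unsteady species balance (constant V, well mixed): V dC/dt = Q(C_in − C), so τ = V/Q = 49.807 min.
C(t) = C_in + (C₀ − C_in) e^(−t/τ). Set C = 4.28 and solve for t:
e^(−t/τ) = (C − C_in)/(C₀ − C_in) = (4.28 − 4.65)/(0.00819 − 4.65) = 0.079710
t = −τ ln(…) = 49.807 × 2.5294 = 125.98 min.

126 min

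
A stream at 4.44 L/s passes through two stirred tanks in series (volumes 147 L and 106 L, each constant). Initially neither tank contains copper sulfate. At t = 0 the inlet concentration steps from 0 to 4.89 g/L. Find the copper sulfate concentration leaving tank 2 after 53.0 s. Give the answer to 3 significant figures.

Time constants: τᵢ = Vᵢ/Q for each well-mixed tank.
τ₁ = 147/4.44 = 33.108 s; τ₂ = 106/4.44 = 23.874 s.
Solving the cascade with C₁(0)=C₂(0)=0 gives C₂(t) = C_in[1 − (τ₁ e^(−t/τ₁) − τ₂ e^(−t/τ₂))/(τ₁ − τ₂)].
At t = 53.0: e^(−t/τ₁) = 0.20173, e^(−t/τ₂) = 0.10861.
C₂ = 4.89·[1 − (33.108·0.20173 − 23.874·0.10861)/(9.2342)] = 4.89·0.55751 = 2.7262 g/L.

2.73 g/L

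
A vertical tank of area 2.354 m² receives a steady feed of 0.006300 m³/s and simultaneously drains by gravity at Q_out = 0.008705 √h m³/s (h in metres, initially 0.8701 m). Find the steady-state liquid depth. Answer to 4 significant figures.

0.5238 m

A dh/dt = Q_in − 0.008705 √h. Steady state requires inflow = outflow:
Q_in = 0.008705 √h_ss ⇒ √h_ss = 0.006300/0.008705 = 0.723722.
h_ss = 0.723722² = 0.523774 m. (Since h₀ = 0.8701 m > h_ss, the level will fall toward this value.)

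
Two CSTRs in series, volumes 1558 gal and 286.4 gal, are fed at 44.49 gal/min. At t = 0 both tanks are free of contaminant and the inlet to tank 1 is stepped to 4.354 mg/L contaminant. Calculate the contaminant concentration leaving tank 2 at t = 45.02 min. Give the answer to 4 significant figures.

Time constants: τᵢ = Vᵢ/Q for each well-mixed tank.
τ₁ = 1558/44.49 = 35.0191 min; τ₂ = 286.4/44.49 = 6.43740 min.
Solving the cascade with C₁(0)=C₂(0)=0 gives C₂(t) = C_in[1 − (τ₁ e^(−t/τ₁) − τ₂ e^(−t/τ₂))/(τ₁ − τ₂)].
At t = 45.02: e^(−t/τ₁) = 0.276489, e^(−t/τ₂) = 0.000917824.
C₂ = 4.354·[1 − (35.0191·0.276489 − 6.43740·0.000917824)/(28.5817)] = 4.354·0.661445 = 2.87993 mg/L.

2.880 mg/L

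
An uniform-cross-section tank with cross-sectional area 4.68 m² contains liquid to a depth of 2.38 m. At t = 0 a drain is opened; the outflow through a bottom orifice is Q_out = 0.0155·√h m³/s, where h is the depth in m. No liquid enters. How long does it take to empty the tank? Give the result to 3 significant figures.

932 s

With no inflow, A dh/dt = −0.0155 √h.
Separate and integrate: 2(√h − √h₀) = −(0.0155/A) t.
Set h = 0: 2√h₀ = (0.0155/A) t_empty ⇒ t_empty = 2A√h₀/0.0155.
t_empty = 2·4.68·√2.38/0.0155 = 9.3600·1.5427/0.0155 = 931.61 s.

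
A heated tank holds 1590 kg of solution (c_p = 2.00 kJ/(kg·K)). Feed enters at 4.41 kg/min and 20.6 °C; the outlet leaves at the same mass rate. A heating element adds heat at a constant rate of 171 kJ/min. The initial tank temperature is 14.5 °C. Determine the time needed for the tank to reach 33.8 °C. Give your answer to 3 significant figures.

510 min

M c_p dT/dt = ṁ c_p (T_in − T) + Q̇.
τ = M/ṁ = 360.54 min; T_ss = T_in + Q̇/(ṁ c_p) = 39.988 °C.
T(t) = T_ss + (T₀ − T_ss) e^(−t/τ). Set T = 33.8:
e^(−t/τ) = (33.8 − 39.988)/(14.5 − 39.988) = 0.24277
t = −360.54 · ln(0.24277) = 510.40 min.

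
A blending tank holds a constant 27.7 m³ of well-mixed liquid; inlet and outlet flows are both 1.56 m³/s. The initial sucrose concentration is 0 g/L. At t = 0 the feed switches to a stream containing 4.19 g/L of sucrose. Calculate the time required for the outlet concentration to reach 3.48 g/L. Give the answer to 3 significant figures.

Species balance: V dC/dt = Q(C_in − C) ⇒ τ = V/Q = 17.756 s.
C(t) = C_in + (C₀ − C_in) e^(−t/τ). Set C = 3.48 and solve for t:
e^(−t/τ) = (C − C_in)/(C₀ − C_in) = (3.48 − 4.19)/(0 − 4.19) = 0.16945
t = −τ ln(…) = 17.756 × 1.7752 = 31.521 s.

31.5 s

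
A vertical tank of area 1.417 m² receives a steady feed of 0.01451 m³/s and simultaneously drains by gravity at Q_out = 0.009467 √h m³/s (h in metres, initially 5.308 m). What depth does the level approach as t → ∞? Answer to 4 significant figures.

2.349 m

Volume balance on the tank: A dh/dt = Q_in − 0.009467 √h. At steady state dh/dt = 0:
Q_in = 0.009467 √h_ss ⇒ √h_ss = 0.01451/0.009467 = 1.53269.
h_ss = 1.53269² = 2.34915 m. (Since h₀ = 5.308 m > h_ss, the level will fall toward this value.)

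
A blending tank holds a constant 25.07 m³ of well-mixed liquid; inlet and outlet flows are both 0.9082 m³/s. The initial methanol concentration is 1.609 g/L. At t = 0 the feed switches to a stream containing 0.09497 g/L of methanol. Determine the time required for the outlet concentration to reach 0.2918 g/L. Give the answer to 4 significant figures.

56.32 s

Transient balance on the dissolved component: V dC/dt = Q(C_in − C), so τ = V/Q = 27.6041 s.
C(t) = C_in + (C₀ − C_in) e^(−t/τ). Set C = 0.2918 and solve for t:
e^(−t/τ) = (C − C_in)/(C₀ − C_in) = (0.2918 − 0.09497)/(1.609 − 0.09497) = 0.130004
t = −τ ln(…) = 27.6041 × 2.04019 = 56.3175 s.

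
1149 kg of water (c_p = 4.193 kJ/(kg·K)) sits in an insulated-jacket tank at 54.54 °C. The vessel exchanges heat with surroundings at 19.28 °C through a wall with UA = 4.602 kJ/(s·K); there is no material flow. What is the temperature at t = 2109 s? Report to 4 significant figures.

M c_p dT/dt = −UA(T − T_amb).
dT/dt = (T_ss − T)/τ with T_ss = T_amb = 19.2800 °C, τ = M c_p/UA = 1149·4.193/4.602 = 1046.88 s.
Solution: T(t) = T_ss + (T₀ − T_ss) e^(−t/τ).
T(2109) = 19.2800 + (35.2600)·0.133380 = 23.9830 °C.

23.98 °C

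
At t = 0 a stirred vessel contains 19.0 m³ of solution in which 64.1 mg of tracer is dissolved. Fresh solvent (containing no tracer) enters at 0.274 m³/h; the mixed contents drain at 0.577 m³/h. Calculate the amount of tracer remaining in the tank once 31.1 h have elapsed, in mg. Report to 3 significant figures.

17.4 mg

Total volume: dV/dt = Q_in − Q_out = -0.30300 m³/h, so V(t) = 19.0 − 0.30300 t and V(31.1) = 9.5767 m³.
Solute balance: dm/dt = 0 − Q_out C = −Q_out m/V(t).
dm/m = −Q_out dt/(V₀ − 0.30300 t); integrating gives ln(m/m₀) = −(Q_out/(Q_in−Q_out)) ln(V/V₀).
m = m₀ (V₀/V)^(Q_out/(Q_in−Q_out)) = 64.1 × (19.0/9.5767)^(-1.9043) = 17.388 mg.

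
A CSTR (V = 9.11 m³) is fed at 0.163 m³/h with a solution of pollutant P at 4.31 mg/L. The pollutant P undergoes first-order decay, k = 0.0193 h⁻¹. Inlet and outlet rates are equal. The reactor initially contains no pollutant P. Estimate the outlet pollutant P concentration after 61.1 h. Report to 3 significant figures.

1.86 mg/L

V dC/dt = Q(C_in − C) − k V C.
This is linear with rate a = Q/V + k = 0.037192 h⁻¹.
C_ss = Q C_in/(Q + kV) = 2.0734 mg/L; C(t) = C_ss + (C₀ − C_ss) e^(−a t).
C(61.1) = 2.0734 + (-2.0734)·e^(−0.037192·61.1) = 2.0734 + (-2.0734)·0.10306 = 1.8598 mg/L.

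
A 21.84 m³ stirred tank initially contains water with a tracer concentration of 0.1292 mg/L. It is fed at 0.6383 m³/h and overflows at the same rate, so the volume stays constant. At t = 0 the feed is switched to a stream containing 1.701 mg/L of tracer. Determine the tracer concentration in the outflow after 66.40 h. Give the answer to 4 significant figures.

1.475 mg/L

Unsteady species balance (constant V, well mixed): V dC/dt = Q(C_in − C).
Rewrite as dC/dt + C/τ = C_in/τ, τ = V/Q = 34.2159 h.
Solution: C(t) = C_in + (C₀ − C_in) e^(−t/τ).
C(66.40) = 1.701 + (0.1292 − 1.701)·e^(−66.40/34.2159) = 1.701 + (-1.57180)·0.143615 = 1.47527 mg/L.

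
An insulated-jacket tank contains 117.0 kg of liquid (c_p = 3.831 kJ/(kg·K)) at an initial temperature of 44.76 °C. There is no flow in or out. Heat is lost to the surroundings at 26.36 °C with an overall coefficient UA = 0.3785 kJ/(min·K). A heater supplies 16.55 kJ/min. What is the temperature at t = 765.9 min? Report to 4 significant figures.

Lumped-capacitance energy balance: M c_p dT/dt = UA(T_amb − T) + Q̇.
dT/dt = (T_ss − T)/τ with T_ss = T_amb + Q̇/UA = 26.36 + 16.55/0.3785 = 70.0852 °C, τ = M c_p/UA = 117.0·3.831/0.3785 = 1184.22 min.
This is linear first-order; T(t) = T_ss + (T₀ − T_ss) e^(−t/τ).
T(765.9) = 70.0852 + (-25.3252)·0.523742 = 56.8213 °C.

56.82 °C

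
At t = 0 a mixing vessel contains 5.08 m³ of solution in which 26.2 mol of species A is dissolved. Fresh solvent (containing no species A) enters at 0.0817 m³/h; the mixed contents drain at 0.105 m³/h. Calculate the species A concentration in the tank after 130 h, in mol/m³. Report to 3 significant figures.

0.214 mol/m³

Let m(t) be the amount of species A. Volume: V(t) = V₀ + (Q_in − Q_out) t = 5.08 − 0.023300 t; V(130) = 2.0510 m³.
No species A enters, so dm/dt = −Q_out · (m/V).
Separate: dm/m = −Q_out dt/V(t) ⇒ ln(m/m₀) = −(Q_out/(Q_in−Q_out)) ln(V/V₀).
m = m₀ (V₀/V)^(Q_out/(Q_in−Q_out)) = 26.2 × (5.08/2.0510)^(-4.5064) = 0.43977 mol.
C = m/V = 0.43977/2.0510 = 0.21442 mol/m³.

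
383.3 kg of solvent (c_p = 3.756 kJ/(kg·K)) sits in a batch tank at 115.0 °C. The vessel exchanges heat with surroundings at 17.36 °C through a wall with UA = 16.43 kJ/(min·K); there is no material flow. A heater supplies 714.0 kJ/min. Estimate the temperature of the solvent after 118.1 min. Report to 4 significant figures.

74.89 °C

Lumped-capacitance energy balance: M c_p dT/dt = UA(T_amb − T) + Q̇.
dT/dt = (T_ss − T)/τ with T_ss = T_amb + Q̇/UA = 17.36 + 714.0/16.43 = 60.8171 °C, τ = M c_p/UA = 383.3·3.756/16.43 = 87.6248 min.
Solution: T(t) = T_ss + (T₀ − T_ss) e^(−t/τ).
T(118.1) = 60.8171 + (54.1829)·0.259813 = 74.8945 °C.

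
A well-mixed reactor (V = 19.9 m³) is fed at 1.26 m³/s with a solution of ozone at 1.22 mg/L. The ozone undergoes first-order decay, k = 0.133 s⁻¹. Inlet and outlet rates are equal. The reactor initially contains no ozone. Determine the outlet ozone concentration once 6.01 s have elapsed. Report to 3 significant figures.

0.273 mg/L

Accumulation = in − out − consumed: V dC/dt = Q C_in − Q C − k V C.
dC/dt = (Q/V) C_in − (Q/V + k) C; effective rate a = Q/V + k = 0.063317 + 0.133 = 0.19632 s⁻¹.
C_ss = Q C_in/(Q + kV) = 0.39348 mg/L; C(t) = C_ss + (C₀ − C_ss) e^(−a t).
C(6.01) = 0.39348 + (-0.39348)·e^(−0.19632·6.01) = 0.39348 + (-0.39348)·0.30732 = 0.27255 mg/L.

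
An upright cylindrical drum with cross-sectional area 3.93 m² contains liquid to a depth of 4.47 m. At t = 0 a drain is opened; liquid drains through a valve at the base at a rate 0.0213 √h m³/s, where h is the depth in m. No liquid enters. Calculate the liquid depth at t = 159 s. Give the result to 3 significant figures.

2.83 m

With no inflow, A dh/dt = −0.0213 √h.
This is separable: 2 d(√h)/dt = −0.0213/A, so √h = √h₀ − (0.0213/(2A)) t.
√h = √4.47 − 0.0213·159/(2·3.93) = 2.1142 − 0.43088 = 1.6834.
h = 1.6834² = 2.8337 m.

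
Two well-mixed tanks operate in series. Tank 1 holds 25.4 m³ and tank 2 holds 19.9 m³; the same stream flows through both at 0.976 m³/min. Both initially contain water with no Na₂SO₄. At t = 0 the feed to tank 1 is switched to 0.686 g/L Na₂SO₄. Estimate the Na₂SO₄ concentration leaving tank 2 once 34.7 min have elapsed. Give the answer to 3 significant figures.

0.304 g/L

Each tank obeys Vᵢ dCᵢ/dt = Q(Cᵢ₋₁ − Cᵢ), so τᵢ = Vᵢ/Q.
τ₁ = 25.4/0.976 = 26.025 min; τ₂ = 19.9/0.976 = 20.389 min.
Solving the cascade with C₁(0)=C₂(0)=0 gives C₂(t) = C_in[1 − (τ₁ e^(−t/τ₁) − τ₂ e^(−t/τ₂))/(τ₁ − τ₂)].
At t = 34.7: e^(−t/τ₁) = 0.26359, e^(−t/τ₂) = 0.18234.
C₂ = 0.686·[1 − (26.025·0.26359 − 20.389·0.18234)/(5.6352)] = 0.686·0.44243 = 0.30351 g/L.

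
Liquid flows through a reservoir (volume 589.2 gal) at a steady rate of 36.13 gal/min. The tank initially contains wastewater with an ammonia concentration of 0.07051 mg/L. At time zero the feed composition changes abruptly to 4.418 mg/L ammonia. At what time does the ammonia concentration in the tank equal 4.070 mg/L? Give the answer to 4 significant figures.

Transient balance on the dissolved component: V dC/dt = Q(C_in − C), so τ = V/Q = 16.3078 min.
C(t) = C_in + (C₀ − C_in) e^(−t/τ). Set C = 4.070 and solve for t:
e^(−t/τ) = (C − C_in)/(C₀ − C_in) = (4.070 − 4.418)/(0.07051 − 4.418) = 0.0800462
t = −τ ln(…) = 16.3078 × 2.52515 = 41.1796 min.

41.18 min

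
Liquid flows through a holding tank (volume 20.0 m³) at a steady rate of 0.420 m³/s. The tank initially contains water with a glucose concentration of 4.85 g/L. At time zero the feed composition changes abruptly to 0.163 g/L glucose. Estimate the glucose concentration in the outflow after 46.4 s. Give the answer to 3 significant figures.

Unsteady species balance (constant V, well mixed): V dC/dt = Q(C_in − C).
Time constant τ = V/Q = 20.0/0.420 = 47.619 s.
C approaches C_in exponentially: C(t) = C_in + (C₀ − C_in) e^(−t/τ).
C(46.4) = 0.163 + (4.85 − 0.163)·e^(−46.4/47.619) = 0.163 + (4.6870)·0.37742 = 1.9320 g/L.

1.93 g/L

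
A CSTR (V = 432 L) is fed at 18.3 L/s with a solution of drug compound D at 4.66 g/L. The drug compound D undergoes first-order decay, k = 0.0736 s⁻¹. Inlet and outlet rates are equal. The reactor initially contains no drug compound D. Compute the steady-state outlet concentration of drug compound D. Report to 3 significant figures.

1.70 g/L

V dC/dt = Q(C_in − C) − k V C.
Steady state (dC/dt = 0): C_ss = Q C_in/(Q + kV) = C_in/(1 + kV/Q).
C_ss = 18.3·4.66/(18.3 + 0.0736·432) = 85.278/50.095 = 1.7023 g/L.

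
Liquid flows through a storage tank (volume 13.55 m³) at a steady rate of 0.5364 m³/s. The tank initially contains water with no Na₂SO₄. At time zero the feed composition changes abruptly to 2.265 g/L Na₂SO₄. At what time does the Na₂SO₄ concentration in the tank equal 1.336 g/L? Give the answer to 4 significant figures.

22.51 s

Transient balance on the dissolved component: V dC/dt = Q(C_in − C), so τ = V/Q = 25.2610 s.
C(t) = C_in + (C₀ − C_in) e^(−t/τ). Set C = 1.336 and solve for t:
e^(−t/τ) = (C − C_in)/(C₀ − C_in) = (1.336 − 2.265)/(0 − 2.265) = 0.410155
t = −τ ln(…) = 25.2610 × 0.891221 = 22.5131 s.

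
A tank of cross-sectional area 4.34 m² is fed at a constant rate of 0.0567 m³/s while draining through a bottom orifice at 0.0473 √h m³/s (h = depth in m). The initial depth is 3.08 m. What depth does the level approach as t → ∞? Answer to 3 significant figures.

Volume balance on the tank: A dh/dt = Q_in − 0.0473 √h. At steady state dh/dt = 0:
Q_in = 0.0473 √h_ss ⇒ √h_ss = 0.0567/0.0473 = 1.1987.
h_ss = 1.1987² = 1.4370 m. (Since h₀ = 3.08 m > h_ss, the level will fall toward this value.)

1.44 m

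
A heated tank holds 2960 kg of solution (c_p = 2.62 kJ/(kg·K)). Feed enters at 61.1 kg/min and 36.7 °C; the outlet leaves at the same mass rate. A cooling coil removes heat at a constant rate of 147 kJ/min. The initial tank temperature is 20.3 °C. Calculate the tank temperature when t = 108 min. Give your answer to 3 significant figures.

M c_p dT/dt = ṁ c_p (T_in − T) − Q̇.
Rearrange: dT/dt = (T_ss − T)/τ with τ = M/ṁ = 48.445 min and T_ss = T_in − Q̇/(ṁ c_p) = 35.782 °C.
Solution: T(t) = T_ss + (T₀ − T_ss) e^(−t/τ).
T(108) = 35.782 + (-15.482)·e^(−108/48.445) = 35.782 + (-15.482)·0.10760 = 34.116 °C.

34.1 °C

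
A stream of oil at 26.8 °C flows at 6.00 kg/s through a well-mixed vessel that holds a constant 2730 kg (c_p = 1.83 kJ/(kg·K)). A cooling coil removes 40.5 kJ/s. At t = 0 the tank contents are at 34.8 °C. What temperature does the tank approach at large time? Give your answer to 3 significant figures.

Unsteady energy balance on the tank contents: M c_p dT/dt = ṁ c_p (T_in − T) − 40.5.
At steady state dT/dt = 0 ⇒ T_ss = T_in − Q̇/(ṁ c_p) = 26.8 − 40.5/(6.00·1.83) = 23.111 °C.

23.1 °C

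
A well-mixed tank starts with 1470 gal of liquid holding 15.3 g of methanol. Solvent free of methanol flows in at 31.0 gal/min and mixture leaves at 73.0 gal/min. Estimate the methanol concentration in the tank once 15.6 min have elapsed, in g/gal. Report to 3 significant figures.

0.00673 g/gal

Total volume: dV/dt = Q_in − Q_out = -42.000 gal/min, so V(t) = 1470 − 42.000 t and V(15.6) = 814.80 gal.
No methanol enters, so dm/dt = −Q_out · (m/V).
Separate: dm/m = −Q_out dt/V(t) ⇒ ln(m/m₀) = −(Q_out/(Q_in−Q_out)) ln(V/V₀).
m = m₀ (V₀/V)^(Q_out/(Q_in−Q_out)) = 15.3 × (1470/814.80)^(-1.7381) = 5.4863 g.
C = m/V = 5.4863/814.80 = 0.0067333 g/gal.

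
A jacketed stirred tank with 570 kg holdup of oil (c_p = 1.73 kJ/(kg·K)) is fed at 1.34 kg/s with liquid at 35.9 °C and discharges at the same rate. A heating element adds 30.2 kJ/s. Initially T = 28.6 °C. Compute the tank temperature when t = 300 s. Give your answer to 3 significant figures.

Unsteady energy balance on the tank contents: M c_p dT/dt = ṁ c_p (T_in − T) + 30.2.
Rearrange: dT/dt = (T_ss − T)/τ with τ = M/ṁ = 425.37 s and T_ss = T_in + Q̇/(ṁ c_p) = 48.927 °C.
This is linear first-order; T(t) = T_ss + (T₀ − T_ss) e^(−t/τ).
T(300) = 48.927 + (-20.327)·e^(−300/425.37) = 48.927 + (-20.327)·0.49398 = 38.886 °C.

38.9 °C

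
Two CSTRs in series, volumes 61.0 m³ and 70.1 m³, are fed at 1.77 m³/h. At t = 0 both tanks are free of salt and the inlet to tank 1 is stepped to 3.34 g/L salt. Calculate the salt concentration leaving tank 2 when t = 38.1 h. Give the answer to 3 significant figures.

0.920 g/L

Each tank obeys Vᵢ dCᵢ/dt = Q(Cᵢ₋₁ − Cᵢ), so τᵢ = Vᵢ/Q.
τ₁ = 61.0/1.77 = 34.463 h; τ₂ = 70.1/1.77 = 39.605 h.
Solving the cascade with C₁(0)=C₂(0)=0 gives C₂(t) = C_in[1 − (τ₁ e^(−t/τ₁) − τ₂ e^(−t/τ₂))/(τ₁ − τ₂)].
At t = 38.1: e^(−t/τ₁) = 0.33104, e^(−t/τ₂) = 0.38212.
C₂ = 3.34·[1 − (34.463·0.33104 − 39.605·0.38212)/(-5.1412)] = 3.34·0.27543 = 0.91994 g/L.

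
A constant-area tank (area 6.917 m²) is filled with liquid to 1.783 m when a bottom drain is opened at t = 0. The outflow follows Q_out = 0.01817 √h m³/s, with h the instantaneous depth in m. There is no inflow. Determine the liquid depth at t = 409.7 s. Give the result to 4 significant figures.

0.6355 m

With no inflow, A dh/dt = −0.01817 √h.
Separate and integrate: 2(√h − √h₀) = −(0.01817/A) t.
√h = √1.783 − 0.01817·409.7/(2·6.917) = 1.33529 − 0.538113 = 0.797178.
h = 0.797178² = 0.635492 m.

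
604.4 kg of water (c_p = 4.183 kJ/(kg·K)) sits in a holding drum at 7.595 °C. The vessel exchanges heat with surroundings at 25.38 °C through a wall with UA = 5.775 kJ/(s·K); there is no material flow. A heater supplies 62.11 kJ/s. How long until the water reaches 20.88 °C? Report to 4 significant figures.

M c_p dT/dt = −UA(T − T_amb) + Q̇.
τ = M c_p/UA = 437.784 s; T_ss = T_amb + Q̇/UA = 25.38 + 62.11/5.775 = 36.1350 °C.
T(t) = T_ss + (T₀ − T_ss)e^(−t/τ); set T = 20.88:
t = −τ ln[(T − T_ss)/(T₀ − T_ss)] = −437.784 · ln(0.534513) = 274.228 s.

274.2 s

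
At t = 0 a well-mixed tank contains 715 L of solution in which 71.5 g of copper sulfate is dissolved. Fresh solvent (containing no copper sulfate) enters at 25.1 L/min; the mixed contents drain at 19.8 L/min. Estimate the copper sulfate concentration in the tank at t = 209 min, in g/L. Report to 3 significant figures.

0.00119 g/L

Let m(t) be the amount of copper sulfate. Volume: V(t) = V₀ + (Q_in − Q_out) t = 715 + 5.3000 t; V(209) = 1822.7 L.
Species balance (pure solvent in): dm/dt = −Q_out · m/V(t).
dm/m = −Q_out dt/(V₀ + 5.3000 t); integrating gives ln(m/m₀) = −(Q_out/(Q_in−Q_out)) ln(V/V₀).
m = m₀ (V₀/V)^(Q_out/(Q_in−Q_out)) = 71.5 × (715/1822.7)^(3.7358) = 2.1678 g.
C = m/V = 2.1678/1822.7 = 0.0011893 g/L.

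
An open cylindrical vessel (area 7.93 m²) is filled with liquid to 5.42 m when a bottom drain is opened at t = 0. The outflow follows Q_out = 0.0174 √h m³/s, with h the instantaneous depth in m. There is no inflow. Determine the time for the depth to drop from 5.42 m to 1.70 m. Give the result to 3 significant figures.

934 s

With no inflow, A dh/dt = −0.0174 √h.
This is separable: 2 d(√h)/dt = −0.0174/A, so √h = √h₀ − (0.0174/(2A)) t.
t = 2A(√h₀ − √h)/0.0174 = 2·7.93·(√5.42 − √1.70)/0.0174
  = 15.860 × (2.3281 − 1.3038) / 0.0174 = 933.60 s.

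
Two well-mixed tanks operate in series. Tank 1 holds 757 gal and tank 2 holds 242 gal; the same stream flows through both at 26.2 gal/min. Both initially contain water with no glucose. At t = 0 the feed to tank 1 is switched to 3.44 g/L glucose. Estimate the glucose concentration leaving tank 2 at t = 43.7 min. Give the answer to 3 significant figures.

2.34 g/L

Species balance on tank i: dCᵢ/dt = (Cᵢ₋₁ − Cᵢ)/τᵢ with τᵢ = Vᵢ/Q.
τ₁ = 757/26.2 = 28.893 min; τ₂ = 242/26.2 = 9.2366 min.
Solving the cascade with C₁(0)=C₂(0)=0 gives C₂(t) = C_in[1 − (τ₁ e^(−t/τ₁) − τ₂ e^(−t/τ₂))/(τ₁ − τ₂)].
At t = 43.7: e^(−t/τ₁) = 0.22036, e^(−t/τ₂) = 0.0088163.
C₂ = 3.44·[1 − (28.893·0.22036 − 9.2366·0.0088163)/(19.656)] = 3.44·0.68023 = 2.3400 g/L.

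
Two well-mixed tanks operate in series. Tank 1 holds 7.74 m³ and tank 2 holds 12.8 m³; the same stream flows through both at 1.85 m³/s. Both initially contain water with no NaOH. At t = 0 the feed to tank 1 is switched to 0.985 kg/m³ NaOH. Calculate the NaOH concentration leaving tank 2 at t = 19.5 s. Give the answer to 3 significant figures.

Species balance on tank i: dCᵢ/dt = (Cᵢ₋₁ − Cᵢ)/τᵢ with τᵢ = Vᵢ/Q.
τ₁ = 7.74/1.85 = 4.1838 s; τ₂ = 12.8/1.85 = 6.9189 s.
Tank 1: C₁ = C_in(1 − e^(−t/τ₁)). Tank 2 (τ₁ ≠ τ₂): C₂ = C_in[1 − (τ₁ e^(−t/τ₁) − τ₂ e^(−t/τ₂))/(τ₁ − τ₂)].
At t = 19.5: e^(−t/τ₁) = 0.0094584, e^(−t/τ₂) = 0.059704.
C₂ = 0.985·[1 − (4.1838·0.0094584 − 6.9189·0.059704)/(-2.7351)] = 0.985·0.86344 = 0.85049 kg/m³.

0.850 kg/m³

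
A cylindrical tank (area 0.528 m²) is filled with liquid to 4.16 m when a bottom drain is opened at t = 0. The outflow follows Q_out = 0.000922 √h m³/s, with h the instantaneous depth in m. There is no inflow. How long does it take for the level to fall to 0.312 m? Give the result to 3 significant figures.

Unsteady balance on liquid volume: A dh/dt = −0.000922 √h.
This is separable: 2 d(√h)/dt = −0.000922/A, so √h = √h₀ − (0.000922/(2A)) t.
t = 2A(√h₀ − √h)/0.000922 = 2·0.528·(√4.16 − √0.312)/0.000922
  = 1.0560 × (2.0396 − 0.55857) / 0.000922 = 1696.3 s.

1700 s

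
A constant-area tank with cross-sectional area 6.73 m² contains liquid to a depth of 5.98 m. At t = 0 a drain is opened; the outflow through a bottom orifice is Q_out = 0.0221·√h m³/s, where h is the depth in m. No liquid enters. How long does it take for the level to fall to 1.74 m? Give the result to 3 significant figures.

686 s

A dh/dt = −Q_out = −0.0221 √h.
Separate and integrate: 2(√h − √h₀) = −(0.0221/A) t.
t = 2A(√h₀ − √h)/0.0221 = 2·6.73·(√5.98 − √1.74)/0.0221
  = 13.460 × (2.4454 − 1.3191) / 0.0221 = 685.98 s.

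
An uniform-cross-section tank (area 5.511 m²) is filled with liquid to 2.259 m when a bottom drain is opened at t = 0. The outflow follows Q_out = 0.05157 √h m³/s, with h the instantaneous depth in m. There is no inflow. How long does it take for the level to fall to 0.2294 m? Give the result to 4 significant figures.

218.9 s

With no inflow, A dh/dt = −0.05157 √h.
Separate and integrate: 2(√h − √h₀) = −(0.05157/A) t.
t = 2A(√h₀ − √h)/0.05157 = 2·5.511·(√2.259 − √0.2294)/0.05157
  = 11.0220 × (1.50300 − 0.478957) / 0.05157 = 218.867 s.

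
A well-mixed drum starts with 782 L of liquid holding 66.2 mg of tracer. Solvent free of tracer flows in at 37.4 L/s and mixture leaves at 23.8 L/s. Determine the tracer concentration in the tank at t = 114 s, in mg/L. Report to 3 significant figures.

Let m(t) be the amount of tracer. Volume: V(t) = V₀ + (Q_in − Q_out) t = 782 + 13.600 t; V(114) = 2332.4 L.
Species balance (pure solvent in): dm/dt = −Q_out · m/V(t).
dm/m = −Q_out dt/(V₀ + 13.600 t); integrating gives ln(m/m₀) = −(Q_out/(Q_in−Q_out)) ln(V/V₀).
m = m₀ (V₀/V)^(Q_out/(Q_in−Q_out)) = 66.2 × (782/2332.4)^(1.7500) = 9.7795 mg.
C = m/V = 9.7795/2332.4 = 0.0041929 mg/L.

0.00419 mg/L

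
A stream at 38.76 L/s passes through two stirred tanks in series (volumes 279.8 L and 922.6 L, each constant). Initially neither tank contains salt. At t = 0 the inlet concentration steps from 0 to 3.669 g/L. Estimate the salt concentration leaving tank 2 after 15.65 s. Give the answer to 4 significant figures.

Each tank obeys Vᵢ dCᵢ/dt = Q(Cᵢ₋₁ − Cᵢ), so τᵢ = Vᵢ/Q.
τ₁ = 279.8/38.76 = 7.21878 s; τ₂ = 922.6/38.76 = 23.8029 s.
Solving the cascade with C₁(0)=C₂(0)=0 gives C₂(t) = C_in[1 − (τ₁ e^(−t/τ₁) − τ₂ e^(−t/τ₂))/(τ₁ − τ₂)].
At t = 15.65: e^(−t/τ₁) = 0.114411, e^(−t/τ₂) = 0.518154.
C₂ = 3.669·[1 − (7.21878·0.114411 − 23.8029·0.518154)/(-16.5841)] = 3.669·0.306104 = 1.12310 g/L.

1.123 g/L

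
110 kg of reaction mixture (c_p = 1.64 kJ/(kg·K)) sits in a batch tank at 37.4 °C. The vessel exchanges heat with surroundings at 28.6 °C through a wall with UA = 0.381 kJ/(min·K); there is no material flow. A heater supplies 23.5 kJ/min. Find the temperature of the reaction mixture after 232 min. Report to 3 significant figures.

57.9 °C

M c_p dT/dt = −UA(T − T_amb) + Q̇.
dT/dt = (T_ss − T)/τ with T_ss = T_amb + Q̇/UA = 28.6 + 23.5/0.381 = 90.280 °C, τ = M c_p/UA = 110·1.64/0.381 = 473.49 min.
T approaches T_ss exponentially: T(t) = T_ss + (T₀ − T_ss) e^(−t/τ).
T(232) = 90.280 + (-52.880)·0.61264 = 57.884 °C.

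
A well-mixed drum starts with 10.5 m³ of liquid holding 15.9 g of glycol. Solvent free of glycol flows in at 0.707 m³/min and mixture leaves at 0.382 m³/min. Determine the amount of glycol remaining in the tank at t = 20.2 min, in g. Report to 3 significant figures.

Total volume: dV/dt = Q_in − Q_out = 0.32500 m³/min, so V(t) = 10.5 + 0.32500 t and V(20.2) = 17.065 m³.
Species balance (pure solvent in): dm/dt = −Q_out · m/V(t).
Separate: dm/m = −Q_out dt/V(t) ⇒ ln(m/m₀) = −(Q_out/(Q_in−Q_out)) ln(V/V₀).
m = m₀ (V₀/V)^(Q_out/(Q_in−Q_out)) = 15.9 × (10.5/17.065)^(1.1754) = 8.9844 g.

8.98 g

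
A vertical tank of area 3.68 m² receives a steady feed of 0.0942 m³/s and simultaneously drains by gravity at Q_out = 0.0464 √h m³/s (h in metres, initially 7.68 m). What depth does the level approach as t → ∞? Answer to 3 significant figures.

Level balance: A dh/dt = 0.0942 − 0.0464 √h. Setting dh/dt = 0:
Q_in = 0.0464 √h_ss ⇒ √h_ss = 0.0942/0.0464 = 2.0302.
h_ss = 2.0302² = 4.1216 m. (Since h₀ = 7.68 m > h_ss, the level will fall toward this value.)

4.12 m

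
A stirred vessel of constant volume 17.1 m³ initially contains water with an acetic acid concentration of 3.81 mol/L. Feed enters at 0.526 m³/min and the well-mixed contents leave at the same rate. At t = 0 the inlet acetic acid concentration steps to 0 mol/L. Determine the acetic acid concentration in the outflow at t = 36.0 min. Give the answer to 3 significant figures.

1.26 mol/L

Species balance on the tank: V dC/dt = Q(C_in − C).
So dC/dt = (C_in − C)/τ with τ = V/Q = 17.1/0.526 = 32.510 min.
Integrating: C(t) = C_in + (C₀ − C_in) e^(−t/τ).
C(36.0) = 0 + (3.81 − 0)·e^(−36.0/32.510) = 0 + (3.8100)·0.33043 = 1.2589 mol/L.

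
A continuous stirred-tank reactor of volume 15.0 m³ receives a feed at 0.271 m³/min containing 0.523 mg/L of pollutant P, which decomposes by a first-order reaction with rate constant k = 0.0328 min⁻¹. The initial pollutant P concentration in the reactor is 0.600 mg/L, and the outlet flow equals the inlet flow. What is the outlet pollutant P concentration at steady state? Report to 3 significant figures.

Species balance: V dC/dt = Q C_in − Q C − k V C.
Steady state (dC/dt = 0): C_ss = Q C_in/(Q + kV) = C_in/(1 + kV/Q).
C_ss = 0.271·0.523/(0.271 + 0.0328·15.0) = 0.14173/0.76300 = 0.18576 mg/L.

0.186 mg/L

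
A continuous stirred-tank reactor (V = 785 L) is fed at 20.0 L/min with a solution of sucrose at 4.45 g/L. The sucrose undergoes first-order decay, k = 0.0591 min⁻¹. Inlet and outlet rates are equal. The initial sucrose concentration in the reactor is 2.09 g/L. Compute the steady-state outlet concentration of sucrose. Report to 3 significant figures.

Accumulation = in − out − consumed: V dC/dt = Q C_in − Q C − k V C.
At steady state: 0 = Q C_in − (Q + kV) C_ss, so C_ss = Q C_in/(Q + kV).
C_ss = 20.0·4.45/(20.0 + 0.0591·785) = 89.000/66.394 = 1.3405 g/L.

1.34 g/L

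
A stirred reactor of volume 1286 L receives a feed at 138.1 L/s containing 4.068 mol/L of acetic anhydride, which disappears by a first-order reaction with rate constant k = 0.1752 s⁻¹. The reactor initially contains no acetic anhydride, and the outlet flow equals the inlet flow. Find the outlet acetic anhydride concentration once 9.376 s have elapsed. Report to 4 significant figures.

1.437 mol/L

V dC/dt = Q(C_in − C) − k V C.
dC/dt = (Q/V) C_in − (Q/V + k) C; effective rate a = Q/V + k = 0.107387 + 0.1752 = 0.282587 s⁻¹.
C_ss = Q C_in/(Q + kV) = 1.54590 mol/L; C(t) = C_ss + (C₀ − C_ss) e^(−a t).
C(9.376) = 1.54590 + (-1.54590)·e^(−0.282587·9.376) = 1.54590 + (-1.54590)·0.0706839 = 1.43663 mol/L.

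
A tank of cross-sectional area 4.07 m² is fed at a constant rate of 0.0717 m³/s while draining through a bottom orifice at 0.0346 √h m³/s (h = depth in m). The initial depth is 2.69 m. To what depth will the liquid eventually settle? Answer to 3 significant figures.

4.29 m

Level balance: A dh/dt = 0.0717 − 0.0346 √h. Setting dh/dt = 0:
Q_in = 0.0346 √h_ss ⇒ √h_ss = 0.0717/0.0346 = 2.0723.
h_ss = 2.0723² = 4.2942 m. (Since h₀ = 2.69 m < h_ss, the level will rise toward this value.)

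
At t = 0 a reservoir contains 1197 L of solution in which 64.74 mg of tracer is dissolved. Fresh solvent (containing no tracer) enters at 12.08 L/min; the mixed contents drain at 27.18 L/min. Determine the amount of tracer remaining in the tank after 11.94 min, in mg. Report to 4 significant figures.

Let m(t) be the amount of tracer. Volume: V(t) = V₀ + (Q_in − Q_out) t = 1197 − 15.1000 t; V(11.94) = 1016.71 L.
No tracer enters, so dm/dt = −Q_out · (m/V).
dm/m = −Q_out dt/(V₀ − 15.1000 t); integrating gives ln(m/m₀) = −(Q_out/(Q_in−Q_out)) ln(V/V₀).
m = m₀ (V₀/V)^(Q_out/(Q_in−Q_out)) = 64.74 × (1197/1016.71)^(-1.80000) = 48.2564 mg.

48.26 mg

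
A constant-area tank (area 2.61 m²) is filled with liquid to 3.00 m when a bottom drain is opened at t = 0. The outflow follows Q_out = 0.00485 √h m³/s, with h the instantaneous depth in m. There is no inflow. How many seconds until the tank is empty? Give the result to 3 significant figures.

1860 s

With no inflow, A dh/dt = −0.00485 √h.
Separate and integrate: 2(√h − √h₀) = −(0.00485/A) t.
Tank is empty when √h = 0: t_empty = 2A√h₀/0.00485.
t_empty = 2·2.61·√3.00/0.00485 = 5.2200·1.7321/0.00485 = 1864.2 s.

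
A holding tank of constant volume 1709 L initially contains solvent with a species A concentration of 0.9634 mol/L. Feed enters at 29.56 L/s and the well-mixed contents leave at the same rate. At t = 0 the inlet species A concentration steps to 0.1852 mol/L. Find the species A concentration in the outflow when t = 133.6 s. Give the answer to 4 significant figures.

0.2624 mol/L

Accumulation = in − out for the solute gives V dC/dt = Q(C_in − C).
So dC/dt = (C_in − C)/τ with τ = V/Q = 1709/29.56 = 57.8146 s.
Integrating: C(t) = C_in + (C₀ − C_in) e^(−t/τ).
C(133.6) = 0.1852 + (0.9634 − 0.1852)·e^(−133.6/57.8146) = 0.1852 + (0.778200)·0.0991785 = 0.262381 mol/L.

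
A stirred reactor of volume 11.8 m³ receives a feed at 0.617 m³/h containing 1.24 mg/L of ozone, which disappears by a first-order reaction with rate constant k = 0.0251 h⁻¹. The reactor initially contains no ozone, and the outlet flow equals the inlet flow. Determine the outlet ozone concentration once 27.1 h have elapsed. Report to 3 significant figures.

Species balance: V dC/dt = Q C_in − Q C − k V C.
dC/dt = (Q/V) C_in − (Q/V + k) C; effective rate a = Q/V + k = 0.052288 + 0.0251 = 0.077388 h⁻¹.
C_ss = Q C_in/(Q + kV) = 0.83782 mg/L; C(t) = C_ss + (C₀ − C_ss) e^(−a t).
C(27.1) = 0.83782 + (-0.83782)·e^(−0.077388·27.1) = 0.83782 + (-0.83782)·0.12280 = 0.73494 mg/L.

0.735 mg/L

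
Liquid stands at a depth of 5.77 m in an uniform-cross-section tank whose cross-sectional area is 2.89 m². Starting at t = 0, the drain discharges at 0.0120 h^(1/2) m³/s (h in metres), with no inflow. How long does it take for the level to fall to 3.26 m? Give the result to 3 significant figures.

287 s

Accumulation of liquid (constant cross-section A): A dh/dt = −0.0120 √h.
∫ h^(−1/2) dh = −(0.0120/A) ∫ dt, giving 2√h = 2√h₀ − (0.0120/A) t.
t = 2A(√h₀ − √h)/0.0120 = 2·2.89·(√5.77 − √3.26)/0.0120
  = 5.7800 × (2.4021 − 1.8055) / 0.0120 = 287.33 s.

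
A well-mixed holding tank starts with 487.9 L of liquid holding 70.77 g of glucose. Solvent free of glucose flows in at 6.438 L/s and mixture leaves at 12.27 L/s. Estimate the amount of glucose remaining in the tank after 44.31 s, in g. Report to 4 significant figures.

Let m(t) be the amount of glucose. Volume: V(t) = V₀ + (Q_in − Q_out) t = 487.9 − 5.83200 t; V(44.31) = 229.484 L.
Species balance (pure solvent in): dm/dt = −Q_out · m/V(t).
Separate: dm/m = −Q_out dt/V(t) ⇒ ln(m/m₀) = −(Q_out/(Q_in−Q_out)) ln(V/V₀).
m = m₀ (V₀/V)^(Q_out/(Q_in−Q_out)) = 70.77 × (487.9/229.484)^(-2.10391) = 14.4762 g.

14.48 g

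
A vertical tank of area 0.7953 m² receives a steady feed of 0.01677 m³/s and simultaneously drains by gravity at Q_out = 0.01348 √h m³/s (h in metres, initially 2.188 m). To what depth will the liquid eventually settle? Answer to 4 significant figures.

Level balance: A dh/dt = 0.01677 − 0.01348 √h. Setting dh/dt = 0:
Q_in = 0.01348 √h_ss ⇒ √h_ss = 0.01677/0.01348 = 1.24407.
h_ss = 1.24407² = 1.54770 m. (Since h₀ = 2.188 m > h_ss, the level will fall toward this value.)

1.548 m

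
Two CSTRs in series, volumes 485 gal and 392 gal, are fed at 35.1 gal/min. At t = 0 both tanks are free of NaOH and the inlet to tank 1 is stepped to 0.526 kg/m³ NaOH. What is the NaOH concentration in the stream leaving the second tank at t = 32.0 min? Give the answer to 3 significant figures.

0.382 kg/m³

Each tank obeys Vᵢ dCᵢ/dt = Q(Cᵢ₋₁ − Cᵢ), so τᵢ = Vᵢ/Q.
τ₁ = 485/35.1 = 13.818 min; τ₂ = 392/35.1 = 11.168 min.
Tank 1: C₁ = C_in(1 − e^(−t/τ₁)). Tank 2 (τ₁ ≠ τ₂): C₂ = C_in[1 − (τ₁ e^(−t/τ₁) − τ₂ e^(−t/τ₂))/(τ₁ − τ₂)].
At t = 32.0: e^(−t/τ₁) = 0.098680, e^(−t/τ₂) = 0.056966.
C₂ = 0.526·[1 − (13.818·0.098680 − 11.168·0.056966)/(2.6496)] = 0.526·0.72549 = 0.38161 kg/m³.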